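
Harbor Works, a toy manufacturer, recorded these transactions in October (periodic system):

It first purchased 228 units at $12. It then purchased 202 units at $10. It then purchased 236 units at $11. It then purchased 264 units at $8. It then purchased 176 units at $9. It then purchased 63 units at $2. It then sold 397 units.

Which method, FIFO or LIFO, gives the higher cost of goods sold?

FIFO COGS: 228 @ $12 + 169 @ $10 = $4,426
LIFO COGS: 63 @ $2 + 176 @ $9 + 158 @ $8 = $2,974

FIFO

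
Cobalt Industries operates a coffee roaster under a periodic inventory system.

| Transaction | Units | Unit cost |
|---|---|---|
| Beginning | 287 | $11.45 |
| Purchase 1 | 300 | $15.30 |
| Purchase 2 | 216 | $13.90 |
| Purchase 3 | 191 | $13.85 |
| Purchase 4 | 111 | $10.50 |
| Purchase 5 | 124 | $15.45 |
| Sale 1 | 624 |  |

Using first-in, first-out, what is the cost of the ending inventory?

Sale 1 (624) [FIFO — oldest first]: 287 @ $11.45 + 300 @ $15.30 + 37 @ $13.90 = $8,390.45
Ending inventory: 179 @ $13.90 + 191 @ $13.85 + 111 @ $10.50 + 124 @ $15.45 = $8,214.75
Check: goods available $16,605.20 = COGS $8,390.45 + ending $8,214.75

Ending inventory = $8,214.75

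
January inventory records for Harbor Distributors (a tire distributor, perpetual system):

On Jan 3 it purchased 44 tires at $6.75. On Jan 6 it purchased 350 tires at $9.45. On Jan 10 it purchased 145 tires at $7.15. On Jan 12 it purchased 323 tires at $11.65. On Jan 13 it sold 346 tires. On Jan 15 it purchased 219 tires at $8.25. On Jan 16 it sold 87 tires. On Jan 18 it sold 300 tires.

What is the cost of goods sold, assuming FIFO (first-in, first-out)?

Jan 13, 346 sold [FIFO — oldest first]: 44 @ $6.75 + 302 @ $9.45 = $3,150.90
Jan 16, 87 sold [FIFO — oldest first]: 48 @ $9.45 + 39 @ $7.15 = $732.45
Jan 18, 300 sold [FIFO — oldest first]: 106 @ $7.15 + 194 @ $11.65 = $3,018.00
Total COGS = $3,150.90 + $732.45 + $3,018.00 = $6,901.35
Ending inventory: 129 @ $11.65 + 219 @ $8.25 = $3,309.60
Check: goods available $10,210.95 = COGS $6,901.35 + ending $3,309.60

COGS = $6,901.35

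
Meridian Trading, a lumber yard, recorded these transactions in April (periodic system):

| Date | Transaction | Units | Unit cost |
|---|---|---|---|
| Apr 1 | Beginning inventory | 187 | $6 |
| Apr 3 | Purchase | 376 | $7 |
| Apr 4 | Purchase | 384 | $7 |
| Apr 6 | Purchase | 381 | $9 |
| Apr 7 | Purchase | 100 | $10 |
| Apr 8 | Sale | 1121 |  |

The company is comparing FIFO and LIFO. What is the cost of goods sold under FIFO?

FIFO COGS: 187 @ $6 + 376 @ $7 + 384 @ $7 + 174 @ $9 = $8,008
LIFO COGS: 100 @ $10 + 381 @ $9 + 384 @ $7 + 256 @ $7 = $8,909

COGS = $8,008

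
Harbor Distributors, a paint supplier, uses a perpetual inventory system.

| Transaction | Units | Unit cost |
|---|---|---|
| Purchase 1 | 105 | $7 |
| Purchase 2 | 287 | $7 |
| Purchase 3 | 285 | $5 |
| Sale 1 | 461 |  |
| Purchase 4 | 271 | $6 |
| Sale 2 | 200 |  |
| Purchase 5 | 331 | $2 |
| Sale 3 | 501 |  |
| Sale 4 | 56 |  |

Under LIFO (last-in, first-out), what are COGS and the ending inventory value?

COGS = $6,030; ending inventory = $427

Sale 1 (461) [LIFO — newest first]: 285 @ $5 + 176 @ $7 = $2,657
Sale 2 (200) [LIFO — newest first]: 200 @ $6 = $1,200
Sale 3 (501) [LIFO — newest first]: 331 @ $2 + 71 @ $6 + 99 @ $7 = $1,781
Sale 4 (56) [LIFO — newest first]: 12 @ $7 + 44 @ $7 = $392
Total COGS = $2,657 + $1,200 + $1,781 + $392 = $6,030
Ending inventory: 61 @ $7 = $427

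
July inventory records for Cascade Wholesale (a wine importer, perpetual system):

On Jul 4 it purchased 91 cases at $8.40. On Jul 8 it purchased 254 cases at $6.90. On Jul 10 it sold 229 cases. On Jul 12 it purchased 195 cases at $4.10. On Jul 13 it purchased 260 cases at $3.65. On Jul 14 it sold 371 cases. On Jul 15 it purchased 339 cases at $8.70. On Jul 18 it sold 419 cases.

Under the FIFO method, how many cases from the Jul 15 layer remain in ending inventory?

Jul 10, 229 sold [FIFO — oldest first]: 91 @ $8.40 + 138 @ $6.90 = $1,716.60
Jul 14, 371 sold [FIFO — oldest first]: 116 @ $6.90 + 195 @ $4.10 + 60 @ $3.65 = $1,818.90
Jul 18, 419 sold [FIFO — oldest first]: 200 @ $3.65 + 219 @ $8.70 = $2,635.30
Total COGS = $1,716.60 + $1,818.90 + $2,635.30 = $6,170.80
Ending inventory: 120 @ $8.70 = $1,044.00
Check: goods available $7,214.80 = COGS $6,170.80 + ending $1,044.00

120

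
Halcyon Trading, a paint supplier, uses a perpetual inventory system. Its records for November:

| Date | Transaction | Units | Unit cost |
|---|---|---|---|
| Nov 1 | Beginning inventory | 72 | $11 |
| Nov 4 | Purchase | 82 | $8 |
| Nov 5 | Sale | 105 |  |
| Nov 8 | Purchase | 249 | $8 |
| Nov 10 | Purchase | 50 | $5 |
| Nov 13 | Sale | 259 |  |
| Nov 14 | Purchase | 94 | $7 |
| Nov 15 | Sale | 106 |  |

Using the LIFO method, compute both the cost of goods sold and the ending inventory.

COGS = $3,585; ending inventory = $763

Nov 5, 105 sold [LIFO — newest first]: 82 @ $8 + 23 @ $11 = $909
Nov 13, 259 sold [LIFO — newest first]: 50 @ $5 + 209 @ $8 = $1,922
Nov 15, 106 sold [LIFO — newest first]: 94 @ $7 + 12 @ $8 = $754
Total COGS = $909 + $1,922 + $754 = $3,585
Ending inventory: 49 @ $11 + 28 @ $8 = $763
Check: goods available $4,348 = COGS $3,585 + ending $763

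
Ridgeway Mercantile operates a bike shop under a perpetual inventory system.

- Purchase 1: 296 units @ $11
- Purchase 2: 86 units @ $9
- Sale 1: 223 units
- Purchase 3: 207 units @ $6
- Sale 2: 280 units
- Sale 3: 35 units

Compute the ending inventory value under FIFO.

Ending inventory = $306

Sale 1 (223) [FIFO — oldest first]: 223 @ $11 = $2,453
Sale 2 (280) [FIFO — oldest first]: 73 @ $11 + 86 @ $9 + 121 @ $6 = $2,303
Sale 3 (35) [FIFO — oldest first]: 35 @ $6 = $210
Total COGS = $2,453 + $2,303 + $210 = $4,966
Ending inventory: 51 @ $6 = $306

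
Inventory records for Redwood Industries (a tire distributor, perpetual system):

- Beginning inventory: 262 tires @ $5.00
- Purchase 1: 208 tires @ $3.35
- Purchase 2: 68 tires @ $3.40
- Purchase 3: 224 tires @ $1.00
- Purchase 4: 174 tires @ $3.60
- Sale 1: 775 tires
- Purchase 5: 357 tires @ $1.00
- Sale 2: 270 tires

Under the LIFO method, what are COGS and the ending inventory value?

Sale 1 (775) [LIFO — newest first]: 174 @ $3.60 + 224 @ $1.00 + 68 @ $3.40 + 208 @ $3.35 + 101 @ $5.00 = $2,283.40
Sale 2 (270) [LIFO — newest first]: 270 @ $1.00 = $270.00
Total COGS = $2,283.40 + $270.00 = $2,553.40
Ending inventory: 161 @ $5.00 + 87 @ $1.00 = $892.00

COGS = $2,553.40; ending inventory = $892.00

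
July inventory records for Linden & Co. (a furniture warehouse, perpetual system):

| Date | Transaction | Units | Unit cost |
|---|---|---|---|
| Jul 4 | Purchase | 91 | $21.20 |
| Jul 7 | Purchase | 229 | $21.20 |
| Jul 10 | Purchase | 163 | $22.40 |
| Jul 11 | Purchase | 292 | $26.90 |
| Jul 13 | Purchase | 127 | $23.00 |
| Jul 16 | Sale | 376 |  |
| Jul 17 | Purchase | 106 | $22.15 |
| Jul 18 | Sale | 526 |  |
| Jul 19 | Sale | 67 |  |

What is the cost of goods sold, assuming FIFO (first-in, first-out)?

COGS = $22,695.05

Jul 16, 376 sold [FIFO — oldest first]: 91 @ $21.20 + 229 @ $21.20 + 56 @ $22.40 = $8,038.40
Jul 18, 526 sold [FIFO — oldest first]: 107 @ $22.40 + 292 @ $26.90 + 127 @ $23.00 = $13,172.60
Jul 19, 67 sold [FIFO — oldest first]: 67 @ $22.15 = $1,484.05
Total COGS = $8,038.40 + $13,172.60 + $1,484.05 = $22,695.05
Ending inventory: 39 @ $22.15 = $863.85
Check: goods available $23,558.90 = COGS $22,695.05 + ending $863.85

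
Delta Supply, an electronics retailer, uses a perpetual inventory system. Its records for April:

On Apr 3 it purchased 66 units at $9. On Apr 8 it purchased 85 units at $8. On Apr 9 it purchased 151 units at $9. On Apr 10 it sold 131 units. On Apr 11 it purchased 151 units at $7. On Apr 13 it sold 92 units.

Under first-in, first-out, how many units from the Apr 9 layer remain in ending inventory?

79

Apr 10, 131 sold [FIFO — oldest first]: 66 @ $9 + 65 @ $8 = $1,114
Apr 13, 92 sold [FIFO — oldest first]: 20 @ $8 + 72 @ $9 = $808
Total COGS = $1,114 + $808 = $1,922
Ending inventory: 79 @ $9 + 151 @ $7 = $1,768
Check: goods available $3,690 = COGS $1,922 + ending $1,768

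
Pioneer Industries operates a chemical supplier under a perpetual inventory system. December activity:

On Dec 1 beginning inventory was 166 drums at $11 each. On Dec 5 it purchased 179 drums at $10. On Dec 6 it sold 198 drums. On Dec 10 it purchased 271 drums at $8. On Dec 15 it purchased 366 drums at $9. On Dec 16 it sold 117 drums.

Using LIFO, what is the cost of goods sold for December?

COGS = $3,052

Dec 6, 198 sold [LIFO — newest first]: 179 @ $10 + 19 @ $11 = $1,999
Dec 16, 117 sold [LIFO — newest first]: 117 @ $9 = $1,053
Total COGS = $1,999 + $1,053 = $3,052
Ending inventory: 147 @ $11 + 271 @ $8 + 249 @ $9 = $6,026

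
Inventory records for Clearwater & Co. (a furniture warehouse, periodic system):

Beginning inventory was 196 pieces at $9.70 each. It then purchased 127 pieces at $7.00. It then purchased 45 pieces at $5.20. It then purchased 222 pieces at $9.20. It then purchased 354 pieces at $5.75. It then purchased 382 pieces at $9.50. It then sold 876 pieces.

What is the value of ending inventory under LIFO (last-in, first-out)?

Ending inventory = $3,778.60

Sale 1 (876) [LIFO — newest first]: 382 @ $9.50 + 354 @ $5.75 + 140 @ $9.20 = $6,952.50
Ending inventory: 196 @ $9.70 + 127 @ $7.00 + 45 @ $5.20 + 82 @ $9.20 = $3,778.60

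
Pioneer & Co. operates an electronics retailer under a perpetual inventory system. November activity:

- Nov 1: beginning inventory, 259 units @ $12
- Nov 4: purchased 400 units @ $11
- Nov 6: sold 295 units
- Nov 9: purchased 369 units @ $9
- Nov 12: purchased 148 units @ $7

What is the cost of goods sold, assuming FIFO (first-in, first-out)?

COGS = $3,504

Nov 6, 295 sold [FIFO — oldest first]: 259 @ $12 + 36 @ $11 = $3,504
Ending inventory: 364 @ $11 + 369 @ $9 + 148 @ $7 = $8,361
Check: goods available $11,865 = COGS $3,504 + ending $8,361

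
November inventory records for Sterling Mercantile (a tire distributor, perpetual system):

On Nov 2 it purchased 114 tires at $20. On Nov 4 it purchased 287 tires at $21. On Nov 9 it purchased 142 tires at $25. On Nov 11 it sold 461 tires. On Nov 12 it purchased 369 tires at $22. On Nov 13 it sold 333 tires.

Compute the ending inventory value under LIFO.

Ending inventory = $2,432

Nov 11, 461 sold [LIFO — newest first]: 142 @ $25 + 287 @ $21 + 32 @ $20 = $10,217
Nov 13, 333 sold [LIFO — newest first]: 333 @ $22 = $7,326
Total COGS = $10,217 + $7,326 = $17,543
Ending inventory: 82 @ $20 + 36 @ $22 = $2,432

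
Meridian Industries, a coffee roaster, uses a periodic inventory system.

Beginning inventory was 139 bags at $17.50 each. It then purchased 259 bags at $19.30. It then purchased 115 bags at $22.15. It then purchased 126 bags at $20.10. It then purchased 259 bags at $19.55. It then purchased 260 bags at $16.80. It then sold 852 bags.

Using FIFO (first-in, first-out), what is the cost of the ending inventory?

Ending inventory = $5,267.30

Sale 1 (852) [FIFO — oldest first]: 139 @ $17.50 + 259 @ $19.30 + 115 @ $22.15 + 126 @ $20.10 + 213 @ $19.55 = $16,675.20
Ending inventory: 46 @ $19.55 + 260 @ $16.80 = $5,267.30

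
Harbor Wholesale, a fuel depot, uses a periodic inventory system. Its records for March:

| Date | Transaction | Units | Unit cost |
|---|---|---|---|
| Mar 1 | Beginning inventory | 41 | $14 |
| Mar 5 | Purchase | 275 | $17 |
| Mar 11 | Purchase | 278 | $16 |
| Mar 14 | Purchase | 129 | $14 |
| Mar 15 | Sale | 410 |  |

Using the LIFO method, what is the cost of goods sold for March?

COGS = $6,305

Mar 15, 410 sold [LIFO — newest first]: 129 @ $14 + 278 @ $16 + 3 @ $17 = $6,305
Ending inventory: 41 @ $14 + 272 @ $17 = $5,198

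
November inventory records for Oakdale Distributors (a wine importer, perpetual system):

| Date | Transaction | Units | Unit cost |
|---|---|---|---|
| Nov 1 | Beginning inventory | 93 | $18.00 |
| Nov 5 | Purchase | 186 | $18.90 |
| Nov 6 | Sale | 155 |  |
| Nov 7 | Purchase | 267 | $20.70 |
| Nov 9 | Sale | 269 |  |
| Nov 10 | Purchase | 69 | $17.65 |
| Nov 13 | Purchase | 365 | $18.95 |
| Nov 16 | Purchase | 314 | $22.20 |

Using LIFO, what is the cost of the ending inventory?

Ending inventory = $17,327.50

Nov 6, 155 sold [LIFO — newest first]: 155 @ $18.90 = $2,929.50
Nov 9, 269 sold [LIFO — newest first]: 267 @ $20.70 + 2 @ $18.90 = $5,564.70
Total COGS = $2,929.50 + $5,564.70 = $8,494.20
Ending inventory: 93 @ $18.00 + 29 @ $18.90 + 69 @ $17.65 + 365 @ $18.95 + 314 @ $22.20 = $17,327.50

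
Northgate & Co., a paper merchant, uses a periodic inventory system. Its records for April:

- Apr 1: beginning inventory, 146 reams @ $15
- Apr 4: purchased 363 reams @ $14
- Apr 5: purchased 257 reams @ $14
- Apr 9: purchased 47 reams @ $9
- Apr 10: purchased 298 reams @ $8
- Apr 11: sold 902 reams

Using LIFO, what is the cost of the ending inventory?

Ending inventory = $3,072

Apr 11, 902 sold [LIFO — newest first]: 298 @ $8 + 47 @ $9 + 257 @ $14 + 300 @ $14 = $10,605
Ending inventory: 146 @ $15 + 63 @ $14 = $3,072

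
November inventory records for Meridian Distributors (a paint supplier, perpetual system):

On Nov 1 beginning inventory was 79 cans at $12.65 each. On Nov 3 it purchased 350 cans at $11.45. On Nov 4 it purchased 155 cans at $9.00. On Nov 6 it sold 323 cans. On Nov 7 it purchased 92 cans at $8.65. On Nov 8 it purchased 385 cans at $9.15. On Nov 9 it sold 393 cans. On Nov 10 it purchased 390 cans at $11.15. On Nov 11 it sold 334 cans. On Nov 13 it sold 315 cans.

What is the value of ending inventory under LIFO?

Nov 6, 323 sold [LIFO — newest first]: 155 @ $9.00 + 168 @ $11.45 = $3,318.60
Nov 9, 393 sold [LIFO — newest first]: 385 @ $9.15 + 8 @ $8.65 = $3,591.95
Nov 11, 334 sold [LIFO — newest first]: 334 @ $11.15 = $3,724.10
Nov 13, 315 sold [LIFO — newest first]: 56 @ $11.15 + 84 @ $8.65 + 175 @ $11.45 = $3,354.75
Total COGS = $3,318.60 + $3,591.95 + $3,724.10 + $3,354.75 = $13,989.40
Ending inventory: 79 @ $12.65 + 7 @ $11.45 = $1,079.50
Check: goods available $15,068.90 = COGS $13,989.40 + ending $1,079.50

Ending inventory = $1,079.50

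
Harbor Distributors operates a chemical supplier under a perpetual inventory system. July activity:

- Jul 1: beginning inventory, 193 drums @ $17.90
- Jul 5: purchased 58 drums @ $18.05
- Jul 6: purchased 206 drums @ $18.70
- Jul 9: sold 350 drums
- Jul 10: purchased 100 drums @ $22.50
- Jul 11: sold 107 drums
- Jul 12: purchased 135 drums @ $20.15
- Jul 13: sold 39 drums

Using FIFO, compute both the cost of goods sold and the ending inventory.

COGS = $9,231.30; ending inventory = $4,092.75

Jul 9, 350 sold [FIFO — oldest first]: 193 @ $17.90 + 58 @ $18.05 + 99 @ $18.70 = $6,352.90
Jul 11, 107 sold [FIFO — oldest first]: 107 @ $18.70 = $2,000.90
Jul 13, 39 sold [FIFO — oldest first]: 39 @ $22.50 = $877.50
Total COGS = $6,352.90 + $2,000.90 + $877.50 = $9,231.30
Ending inventory: 61 @ $22.50 + 135 @ $20.15 = $4,092.75
Check: goods available $13,324.05 = COGS $9,231.30 + ending $4,092.75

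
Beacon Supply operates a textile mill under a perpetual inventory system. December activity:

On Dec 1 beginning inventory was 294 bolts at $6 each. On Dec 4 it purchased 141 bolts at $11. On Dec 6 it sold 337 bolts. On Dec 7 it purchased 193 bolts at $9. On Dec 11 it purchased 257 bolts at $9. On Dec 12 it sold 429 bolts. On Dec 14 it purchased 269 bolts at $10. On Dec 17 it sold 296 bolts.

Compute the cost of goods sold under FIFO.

COGS = $9,135

Dec 6, 337 sold [FIFO — oldest first]: 294 @ $6 + 43 @ $11 = $2,237
Dec 12, 429 sold [FIFO — oldest first]: 98 @ $11 + 193 @ $9 + 138 @ $9 = $4,057
Dec 17, 296 sold [FIFO — oldest first]: 119 @ $9 + 177 @ $10 = $2,841
Total COGS = $2,237 + $4,057 + $2,841 = $9,135
Ending inventory: 92 @ $10 = $920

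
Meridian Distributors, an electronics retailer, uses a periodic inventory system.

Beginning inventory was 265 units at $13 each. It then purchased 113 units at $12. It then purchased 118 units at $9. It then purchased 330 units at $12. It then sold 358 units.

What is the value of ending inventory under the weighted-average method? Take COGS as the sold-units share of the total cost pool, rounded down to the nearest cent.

Ending inventory = $5,565.58

Sale 1, sell 358: 358/826 × $9,823.00 → $4,257.42
Ending inventory (cost pool remaining) = $5,565.58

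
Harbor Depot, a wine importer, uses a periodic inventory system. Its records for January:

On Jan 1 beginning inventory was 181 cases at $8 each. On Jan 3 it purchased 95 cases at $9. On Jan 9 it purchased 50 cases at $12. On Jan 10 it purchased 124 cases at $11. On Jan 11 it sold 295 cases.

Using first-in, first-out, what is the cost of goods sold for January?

Jan 11, 295 sold [FIFO — oldest first]: 181 @ $8 + 95 @ $9 + 19 @ $12 = $2,531
Ending inventory: 31 @ $12 + 124 @ $11 = $1,736

COGS = $2,531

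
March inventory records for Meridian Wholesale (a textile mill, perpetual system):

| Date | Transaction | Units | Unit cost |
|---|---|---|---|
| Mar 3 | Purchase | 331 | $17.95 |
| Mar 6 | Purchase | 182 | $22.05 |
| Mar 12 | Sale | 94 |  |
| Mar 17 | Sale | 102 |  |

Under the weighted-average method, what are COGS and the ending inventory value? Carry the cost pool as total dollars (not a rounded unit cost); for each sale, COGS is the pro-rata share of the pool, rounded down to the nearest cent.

After Mar 3: 331 on hand, pool $5,941.45 (≈ $17.9500 each)
After Mar 6: 513 on hand, pool $9,954.55 (≈ $19.4046 each)
Mar 12, sell 94: 94/513 × $9,954.55 → $1,824.03
Mar 17, sell 102: 102/419 × $8,130.52 → $1,979.26
Total COGS = $1,824.03 + $1,979.26 = $3,803.29
Ending inventory (cost pool remaining) = $6,151.26

COGS = $3,803.29; ending inventory = $6,151.26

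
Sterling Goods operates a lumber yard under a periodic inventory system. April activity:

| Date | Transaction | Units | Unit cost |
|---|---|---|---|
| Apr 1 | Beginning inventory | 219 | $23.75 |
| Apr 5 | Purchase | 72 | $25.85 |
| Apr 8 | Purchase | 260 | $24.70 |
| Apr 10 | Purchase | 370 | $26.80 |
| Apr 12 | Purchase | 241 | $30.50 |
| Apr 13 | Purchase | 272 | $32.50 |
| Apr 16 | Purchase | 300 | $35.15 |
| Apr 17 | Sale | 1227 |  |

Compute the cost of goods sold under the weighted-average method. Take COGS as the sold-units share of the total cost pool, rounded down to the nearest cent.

Apr 17, sell 1227: 1227/1734 × $50,135.95 → $35,476.82
Ending inventory (cost pool remaining) = $14,659.13

COGS = $35,476.82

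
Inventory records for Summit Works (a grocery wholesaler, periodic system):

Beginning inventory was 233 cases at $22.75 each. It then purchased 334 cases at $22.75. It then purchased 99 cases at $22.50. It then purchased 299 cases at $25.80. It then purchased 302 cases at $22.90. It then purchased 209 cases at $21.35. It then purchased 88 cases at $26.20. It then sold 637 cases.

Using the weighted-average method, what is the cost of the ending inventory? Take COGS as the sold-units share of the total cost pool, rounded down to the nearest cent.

Sale 1, sell 637: 637/1564 × $36,524.50 → $14,876.02
Ending inventory (cost pool remaining) = $21,648.48

Ending inventory = $21,648.48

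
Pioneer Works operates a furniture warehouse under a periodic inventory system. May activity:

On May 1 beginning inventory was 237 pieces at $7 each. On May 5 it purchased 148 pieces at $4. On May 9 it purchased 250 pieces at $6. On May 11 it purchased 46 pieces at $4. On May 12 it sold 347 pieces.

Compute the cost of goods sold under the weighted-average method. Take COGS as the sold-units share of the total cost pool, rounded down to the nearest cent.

May 12, sell 347: 347/681 × $3,935.00 → $2,005.05
Ending inventory (cost pool remaining) = $1,929.95
Check: goods available $3,935.00 = COGS $2,005.05 + ending $1,929.95

COGS = $2,005.05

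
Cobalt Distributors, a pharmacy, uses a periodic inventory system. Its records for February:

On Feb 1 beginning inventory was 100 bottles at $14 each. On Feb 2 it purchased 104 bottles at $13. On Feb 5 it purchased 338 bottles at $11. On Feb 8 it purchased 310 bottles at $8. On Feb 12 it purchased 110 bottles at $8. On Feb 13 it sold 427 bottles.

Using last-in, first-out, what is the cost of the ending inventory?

Feb 13, 427 sold [LIFO — newest first]: 110 @ $8 + 310 @ $8 + 7 @ $11 = $3,437
Ending inventory: 100 @ $14 + 104 @ $13 + 331 @ $11 = $6,393

Ending inventory = $6,393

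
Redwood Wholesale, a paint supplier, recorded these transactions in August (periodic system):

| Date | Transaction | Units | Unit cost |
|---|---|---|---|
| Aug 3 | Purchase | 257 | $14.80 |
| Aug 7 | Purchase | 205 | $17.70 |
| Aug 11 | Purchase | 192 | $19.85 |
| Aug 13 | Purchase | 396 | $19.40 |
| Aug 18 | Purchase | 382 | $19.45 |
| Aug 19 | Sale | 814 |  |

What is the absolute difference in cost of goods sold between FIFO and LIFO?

$1,479.60

FIFO COGS: 257 @ $14.80 + 205 @ $17.70 + 192 @ $19.85 + 160 @ $19.40 = $14,347.30
LIFO COGS: 382 @ $19.45 + 396 @ $19.40 + 36 @ $19.85 = $15,826.90
Difference = |$14,347.30 − $15,826.90| = $1,479.60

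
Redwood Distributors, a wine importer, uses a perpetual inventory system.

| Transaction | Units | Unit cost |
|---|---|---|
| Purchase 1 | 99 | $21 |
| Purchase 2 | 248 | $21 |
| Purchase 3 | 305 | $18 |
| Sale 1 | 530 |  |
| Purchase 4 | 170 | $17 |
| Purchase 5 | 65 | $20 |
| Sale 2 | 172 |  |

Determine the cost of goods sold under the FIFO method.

COGS = $13,627

Sale 1 (530) [FIFO — oldest first]: 99 @ $21 + 248 @ $21 + 183 @ $18 = $10,581
Sale 2 (172) [FIFO — oldest first]: 122 @ $18 + 50 @ $17 = $3,046
Total COGS = $10,581 + $3,046 = $13,627
Ending inventory: 120 @ $17 + 65 @ $20 = $3,340
Check: goods available $16,967 = COGS $13,627 + ending $3,340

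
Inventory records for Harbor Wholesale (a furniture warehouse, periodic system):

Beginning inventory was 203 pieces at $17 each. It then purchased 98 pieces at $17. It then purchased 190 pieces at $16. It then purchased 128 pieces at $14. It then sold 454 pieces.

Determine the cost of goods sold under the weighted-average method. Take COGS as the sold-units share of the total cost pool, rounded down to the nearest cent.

Sale 1, sell 454: 454/619 × $9,949.00 → $7,297.00
Ending inventory (cost pool remaining) = $2,652.00
Check: goods available $9,949.00 = COGS $7,297.00 + ending $2,652.00

COGS = $7,297.00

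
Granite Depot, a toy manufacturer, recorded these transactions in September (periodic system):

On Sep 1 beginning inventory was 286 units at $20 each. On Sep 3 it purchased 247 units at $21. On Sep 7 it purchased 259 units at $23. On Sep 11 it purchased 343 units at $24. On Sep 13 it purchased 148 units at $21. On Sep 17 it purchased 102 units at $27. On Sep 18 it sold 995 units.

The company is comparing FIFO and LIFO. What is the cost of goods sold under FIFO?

COGS = $21,736

FIFO COGS: 286 @ $20 + 247 @ $21 + 259 @ $23 + 203 @ $24 = $21,736
LIFO COGS: 102 @ $27 + 148 @ $21 + 343 @ $24 + 259 @ $23 + 143 @ $21 = $23,054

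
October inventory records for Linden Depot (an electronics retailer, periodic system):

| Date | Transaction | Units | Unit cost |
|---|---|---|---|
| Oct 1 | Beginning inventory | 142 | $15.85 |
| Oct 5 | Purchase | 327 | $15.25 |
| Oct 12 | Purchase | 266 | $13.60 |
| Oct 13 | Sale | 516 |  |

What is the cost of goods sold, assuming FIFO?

Oct 13, 516 sold [FIFO — oldest first]: 142 @ $15.85 + 327 @ $15.25 + 47 @ $13.60 = $7,876.65
Ending inventory: 219 @ $13.60 = $2,978.40

COGS = $7,876.65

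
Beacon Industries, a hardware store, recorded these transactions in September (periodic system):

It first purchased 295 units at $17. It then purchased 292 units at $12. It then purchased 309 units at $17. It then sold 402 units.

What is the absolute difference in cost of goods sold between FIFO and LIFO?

FIFO COGS: 295 @ $17 + 107 @ $12 = $6,299
LIFO COGS: 309 @ $17 + 93 @ $12 = $6,369
Difference = |$6,299 − $6,369| = $70

$70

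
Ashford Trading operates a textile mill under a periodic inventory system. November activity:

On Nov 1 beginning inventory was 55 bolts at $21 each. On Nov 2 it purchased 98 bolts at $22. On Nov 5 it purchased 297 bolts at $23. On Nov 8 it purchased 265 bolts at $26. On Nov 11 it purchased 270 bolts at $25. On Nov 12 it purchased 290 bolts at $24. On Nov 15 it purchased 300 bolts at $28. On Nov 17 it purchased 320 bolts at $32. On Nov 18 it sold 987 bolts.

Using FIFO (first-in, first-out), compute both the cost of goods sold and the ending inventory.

COGS = $23,830; ending inventory = $25,552

Nov 18, 987 sold [FIFO — oldest first]: 55 @ $21 + 98 @ $22 + 297 @ $23 + 265 @ $26 + 270 @ $25 + 2 @ $24 = $23,830
Ending inventory: 288 @ $24 + 300 @ $28 + 320 @ $32 = $25,552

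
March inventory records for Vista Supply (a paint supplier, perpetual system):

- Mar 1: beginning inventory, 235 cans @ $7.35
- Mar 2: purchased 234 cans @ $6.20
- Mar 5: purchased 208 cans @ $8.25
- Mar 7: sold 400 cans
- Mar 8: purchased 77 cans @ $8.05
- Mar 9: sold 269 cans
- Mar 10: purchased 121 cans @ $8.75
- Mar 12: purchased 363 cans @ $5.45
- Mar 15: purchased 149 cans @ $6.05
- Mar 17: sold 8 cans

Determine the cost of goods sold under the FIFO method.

Mar 7, 400 sold [FIFO — oldest first]: 235 @ $7.35 + 165 @ $6.20 = $2,750.25
Mar 9, 269 sold [FIFO — oldest first]: 69 @ $6.20 + 200 @ $8.25 = $2,077.80
Mar 17, 8 sold [FIFO — oldest first]: 8 @ $8.25 = $66.00
Total COGS = $2,750.25 + $2,077.80 + $66.00 = $4,894.05
Ending inventory: 77 @ $8.05 + 121 @ $8.75 + 363 @ $5.45 + 149 @ $6.05 = $4,558.40

COGS = $4,894.05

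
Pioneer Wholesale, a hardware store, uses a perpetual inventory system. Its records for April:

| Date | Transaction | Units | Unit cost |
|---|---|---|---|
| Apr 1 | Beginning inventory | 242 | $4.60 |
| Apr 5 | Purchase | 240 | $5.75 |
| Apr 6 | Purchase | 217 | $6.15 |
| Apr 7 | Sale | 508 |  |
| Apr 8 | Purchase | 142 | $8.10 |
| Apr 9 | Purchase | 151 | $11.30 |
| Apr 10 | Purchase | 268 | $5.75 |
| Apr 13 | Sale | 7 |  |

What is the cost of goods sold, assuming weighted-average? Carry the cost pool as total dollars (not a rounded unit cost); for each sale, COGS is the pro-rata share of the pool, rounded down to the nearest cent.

After Apr 1: 242 on hand, pool $1,113.20 (≈ $4.6000 each)
After Apr 5: 482 on hand, pool $2,493.20 (≈ $5.1726 each)
After Apr 6: 699 on hand, pool $3,827.75 (≈ $5.4760 each)
Apr 7, sell 508: 508/699 × $3,827.75 → $2,781.82
After Apr 8: 333 on hand, pool $2,196.13 (≈ $6.5950 each)
After Apr 9: 484 on hand, pool $3,902.43 (≈ $8.0629 each)
After Apr 10: 752 on hand, pool $5,443.43 (≈ $7.2386 each)
Apr 13, sell 7: 7/752 × $5,443.43 → $50.67
Total COGS = $2,781.82 + $50.67 = $2,832.49
Ending inventory (cost pool remaining) = $5,392.76
Check: goods available $8,225.25 = COGS $2,832.49 + ending $5,392.76

COGS = $2,832.49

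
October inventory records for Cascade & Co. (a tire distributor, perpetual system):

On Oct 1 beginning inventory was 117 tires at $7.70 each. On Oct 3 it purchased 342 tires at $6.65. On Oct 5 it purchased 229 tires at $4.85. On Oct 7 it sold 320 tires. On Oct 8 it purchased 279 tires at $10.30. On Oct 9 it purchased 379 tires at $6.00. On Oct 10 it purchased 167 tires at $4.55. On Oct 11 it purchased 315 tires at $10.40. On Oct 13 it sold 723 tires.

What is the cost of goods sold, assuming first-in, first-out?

COGS = $7,615.55

Oct 7, 320 sold [FIFO — oldest first]: 117 @ $7.70 + 203 @ $6.65 = $2,250.85
Oct 13, 723 sold [FIFO — oldest first]: 139 @ $6.65 + 229 @ $4.85 + 279 @ $10.30 + 76 @ $6.00 = $5,364.70
Total COGS = $2,250.85 + $5,364.70 = $7,615.55
Ending inventory: 303 @ $6.00 + 167 @ $4.55 + 315 @ $10.40 = $5,853.85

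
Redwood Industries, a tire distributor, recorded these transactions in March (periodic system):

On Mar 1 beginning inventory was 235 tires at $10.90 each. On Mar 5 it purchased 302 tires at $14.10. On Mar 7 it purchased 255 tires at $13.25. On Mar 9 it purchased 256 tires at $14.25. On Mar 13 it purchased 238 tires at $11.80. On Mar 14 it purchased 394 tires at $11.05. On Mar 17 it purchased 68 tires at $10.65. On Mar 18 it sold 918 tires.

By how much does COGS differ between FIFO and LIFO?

FIFO COGS: 235 @ $10.90 + 302 @ $14.10 + 255 @ $13.25 + 126 @ $14.25 = $11,993.95
LIFO COGS: 68 @ $10.65 + 394 @ $11.05 + 238 @ $11.80 + 218 @ $14.25 = $10,992.80
Difference = |$11,993.95 − $10,992.80| = $1,001.15

$1,001.15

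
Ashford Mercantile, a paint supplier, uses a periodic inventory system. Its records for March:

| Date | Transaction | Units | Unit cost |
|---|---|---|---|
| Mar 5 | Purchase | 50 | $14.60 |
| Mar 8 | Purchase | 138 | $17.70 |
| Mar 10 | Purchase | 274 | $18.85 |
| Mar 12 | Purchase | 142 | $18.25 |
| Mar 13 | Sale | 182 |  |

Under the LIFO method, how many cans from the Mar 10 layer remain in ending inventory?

234

Mar 13, 182 sold [LIFO — newest first]: 142 @ $18.25 + 40 @ $18.85 = $3,345.50
Ending inventory: 50 @ $14.60 + 138 @ $17.70 + 234 @ $18.85 = $7,583.50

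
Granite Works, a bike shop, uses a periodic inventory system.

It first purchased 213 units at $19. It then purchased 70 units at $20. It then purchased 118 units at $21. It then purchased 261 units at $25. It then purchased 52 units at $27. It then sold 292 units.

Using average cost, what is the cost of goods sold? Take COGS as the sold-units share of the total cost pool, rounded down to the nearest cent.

COGS = $6,483.70

Sale 1, sell 292: 292/714 × $15,854.00 → $6,483.70
Ending inventory (cost pool remaining) = $9,370.30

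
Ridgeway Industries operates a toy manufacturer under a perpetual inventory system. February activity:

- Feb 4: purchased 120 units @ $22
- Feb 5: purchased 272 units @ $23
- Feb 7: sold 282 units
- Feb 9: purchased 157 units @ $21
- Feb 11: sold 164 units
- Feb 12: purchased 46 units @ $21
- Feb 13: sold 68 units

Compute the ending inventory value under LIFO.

Feb 7, 282 sold [LIFO — newest first]: 272 @ $23 + 10 @ $22 = $6,476
Feb 11, 164 sold [LIFO — newest first]: 157 @ $21 + 7 @ $22 = $3,451
Feb 13, 68 sold [LIFO — newest first]: 46 @ $21 + 22 @ $22 = $1,450
Total COGS = $6,476 + $3,451 + $1,450 = $11,377
Ending inventory: 81 @ $22 = $1,782
Check: goods available $13,159 = COGS $11,377 + ending $1,782

Ending inventory = $1,782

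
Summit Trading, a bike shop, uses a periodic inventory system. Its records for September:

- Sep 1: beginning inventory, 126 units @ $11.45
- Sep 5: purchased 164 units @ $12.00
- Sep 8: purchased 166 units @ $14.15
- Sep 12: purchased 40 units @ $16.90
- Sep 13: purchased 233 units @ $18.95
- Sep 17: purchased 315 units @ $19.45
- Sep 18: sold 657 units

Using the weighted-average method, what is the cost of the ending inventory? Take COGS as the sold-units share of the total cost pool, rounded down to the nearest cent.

Ending inventory = $6,293.46

Sep 18, sell 657: 657/1044 × $16,977.70 → $10,684.24
Ending inventory (cost pool remaining) = $6,293.46
Check: goods available $16,977.70 = COGS $10,684.24 + ending $6,293.46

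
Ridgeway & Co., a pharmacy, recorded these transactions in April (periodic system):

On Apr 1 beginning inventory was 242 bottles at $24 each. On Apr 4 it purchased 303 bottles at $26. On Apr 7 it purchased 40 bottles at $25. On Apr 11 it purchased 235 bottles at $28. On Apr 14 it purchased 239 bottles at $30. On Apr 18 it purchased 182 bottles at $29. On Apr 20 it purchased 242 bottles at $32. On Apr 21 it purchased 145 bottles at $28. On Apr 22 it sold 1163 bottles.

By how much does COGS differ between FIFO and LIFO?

$2,460

FIFO COGS: 242 @ $24 + 303 @ $26 + 40 @ $25 + 235 @ $28 + 239 @ $30 + 104 @ $29 = $31,452
LIFO COGS: 145 @ $28 + 242 @ $32 + 182 @ $29 + 239 @ $30 + 235 @ $28 + 40 @ $25 + 80 @ $26 = $33,912
Difference = |$31,452 − $33,912| = $2,460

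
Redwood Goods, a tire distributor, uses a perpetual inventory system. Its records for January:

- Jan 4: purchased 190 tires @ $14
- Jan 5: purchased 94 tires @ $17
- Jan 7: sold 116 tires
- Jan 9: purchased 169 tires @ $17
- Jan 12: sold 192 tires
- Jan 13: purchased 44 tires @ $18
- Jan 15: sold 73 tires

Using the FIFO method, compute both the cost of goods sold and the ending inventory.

Jan 7, 116 sold [FIFO — oldest first]: 116 @ $14 = $1,624
Jan 12, 192 sold [FIFO — oldest first]: 74 @ $14 + 94 @ $17 + 24 @ $17 = $3,042
Jan 15, 73 sold [FIFO — oldest first]: 73 @ $17 = $1,241
Total COGS = $1,624 + $3,042 + $1,241 = $5,907
Ending inventory: 72 @ $17 + 44 @ $18 = $2,016
Check: goods available $7,923 = COGS $5,907 + ending $2,016

COGS = $5,907; ending inventory = $2,016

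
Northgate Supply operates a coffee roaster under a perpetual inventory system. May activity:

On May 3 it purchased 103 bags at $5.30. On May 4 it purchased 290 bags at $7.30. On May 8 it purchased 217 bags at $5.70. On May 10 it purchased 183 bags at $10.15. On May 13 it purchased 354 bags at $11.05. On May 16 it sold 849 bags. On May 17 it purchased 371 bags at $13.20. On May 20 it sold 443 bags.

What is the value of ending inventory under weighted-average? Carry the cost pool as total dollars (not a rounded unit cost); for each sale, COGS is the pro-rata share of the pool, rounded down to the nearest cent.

After May 3: 103 on hand, pool $545.90 (≈ $5.3000 each)
After May 4: 393 on hand, pool $2,662.90 (≈ $6.7758 each)
After May 8: 610 on hand, pool $3,899.80 (≈ $6.3931 each)
After May 10: 793 on hand, pool $5,757.25 (≈ $7.2601 each)
After May 13: 1147 on hand, pool $9,668.95 (≈ $8.4298 each)
May 16, sell 849: 849/1147 × $9,668.95 → $7,156.87
After May 17: 669 on hand, pool $7,409.28 (≈ $11.0752 each)
May 20, sell 443: 443/669 × $7,409.28 → $4,906.29
Total COGS = $7,156.87 + $4,906.29 = $12,063.16
Ending inventory (cost pool remaining) = $2,502.99

Ending inventory = $2,502.99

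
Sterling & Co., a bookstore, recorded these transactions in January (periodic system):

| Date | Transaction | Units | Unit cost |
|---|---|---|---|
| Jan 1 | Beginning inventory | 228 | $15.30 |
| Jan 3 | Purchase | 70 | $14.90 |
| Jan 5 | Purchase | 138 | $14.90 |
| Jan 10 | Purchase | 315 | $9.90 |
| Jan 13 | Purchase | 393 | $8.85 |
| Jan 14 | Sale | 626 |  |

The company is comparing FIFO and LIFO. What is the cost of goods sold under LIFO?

FIFO COGS: 228 @ $15.30 + 70 @ $14.90 + 138 @ $14.90 + 190 @ $9.90 = $8,468.60
LIFO COGS: 393 @ $8.85 + 233 @ $9.90 = $5,784.75

COGS = $5,784.75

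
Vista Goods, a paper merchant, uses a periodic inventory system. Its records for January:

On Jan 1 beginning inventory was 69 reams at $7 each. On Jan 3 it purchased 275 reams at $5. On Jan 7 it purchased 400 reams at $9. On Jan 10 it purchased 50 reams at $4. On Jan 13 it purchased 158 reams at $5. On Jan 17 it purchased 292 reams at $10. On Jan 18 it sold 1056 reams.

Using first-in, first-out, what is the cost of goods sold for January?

COGS = $7,488

Jan 18, 1056 sold [FIFO — oldest first]: 69 @ $7 + 275 @ $5 + 400 @ $9 + 50 @ $4 + 158 @ $5 + 104 @ $10 = $7,488
Ending inventory: 188 @ $10 = $1,880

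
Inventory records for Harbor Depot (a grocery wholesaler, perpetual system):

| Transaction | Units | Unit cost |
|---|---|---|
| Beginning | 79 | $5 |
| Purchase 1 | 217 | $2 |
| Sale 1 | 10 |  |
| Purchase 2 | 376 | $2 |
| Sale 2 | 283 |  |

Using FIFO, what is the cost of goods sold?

COGS = $823

Sale 1 (10) [FIFO — oldest first]: 10 @ $5 = $50
Sale 2 (283) [FIFO — oldest first]: 69 @ $5 + 214 @ $2 = $773
Total COGS = $50 + $773 = $823
Ending inventory: 3 @ $2 + 376 @ $2 = $758
Check: goods available $1,581 = COGS $823 + ending $758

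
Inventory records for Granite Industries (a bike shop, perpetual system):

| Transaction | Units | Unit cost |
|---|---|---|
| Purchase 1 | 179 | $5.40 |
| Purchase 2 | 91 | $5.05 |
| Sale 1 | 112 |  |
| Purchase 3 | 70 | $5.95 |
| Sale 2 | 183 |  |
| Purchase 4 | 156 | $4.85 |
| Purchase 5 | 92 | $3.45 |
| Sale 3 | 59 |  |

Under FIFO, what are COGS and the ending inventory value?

Sale 1 (112) [FIFO — oldest first]: 112 @ $5.40 = $604.80
Sale 2 (183) [FIFO — oldest first]: 67 @ $5.40 + 91 @ $5.05 + 25 @ $5.95 = $970.10
Sale 3 (59) [FIFO — oldest first]: 45 @ $5.95 + 14 @ $4.85 = $335.65
Total COGS = $604.80 + $970.10 + $335.65 = $1,910.55
Ending inventory: 142 @ $4.85 + 92 @ $3.45 = $1,006.10

COGS = $1,910.55; ending inventory = $1,006.10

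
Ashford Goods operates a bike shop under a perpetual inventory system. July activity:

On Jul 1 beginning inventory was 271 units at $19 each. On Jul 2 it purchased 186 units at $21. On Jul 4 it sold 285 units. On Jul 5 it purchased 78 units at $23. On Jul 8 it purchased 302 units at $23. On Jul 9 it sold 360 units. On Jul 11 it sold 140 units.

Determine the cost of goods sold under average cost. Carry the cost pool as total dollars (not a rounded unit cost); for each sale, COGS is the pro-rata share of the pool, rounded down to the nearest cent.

COGS = $16,650.62

After Jul 1: 271 on hand, pool $5,149.00 (≈ $19.0000 each)
After Jul 2: 457 on hand, pool $9,055.00 (≈ $19.8140 each)
Jul 4, sell 285: 285/457 × $9,055.00 → $5,646.99
After Jul 5: 250 on hand, pool $5,202.01 (≈ $20.8080 each)
After Jul 8: 552 on hand, pool $12,148.01 (≈ $22.0073 each)
Jul 9, sell 360: 360/552 × $12,148.01 → $7,922.61
Jul 11, sell 140: 140/192 × $4,225.40 → $3,081.02
Total COGS = $5,646.99 + $7,922.61 + $3,081.02 = $16,650.62
Ending inventory (cost pool remaining) = $1,144.38
Check: goods available $17,795.00 = COGS $16,650.62 + ending $1,144.38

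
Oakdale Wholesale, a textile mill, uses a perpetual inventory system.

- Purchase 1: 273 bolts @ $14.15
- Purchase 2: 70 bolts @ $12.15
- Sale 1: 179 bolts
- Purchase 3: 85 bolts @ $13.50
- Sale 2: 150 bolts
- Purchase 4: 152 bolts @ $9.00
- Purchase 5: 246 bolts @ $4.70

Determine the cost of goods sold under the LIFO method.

Sale 1 (179) [LIFO — newest first]: 70 @ $12.15 + 109 @ $14.15 = $2,392.85
Sale 2 (150) [LIFO — newest first]: 85 @ $13.50 + 65 @ $14.15 = $2,067.25
Total COGS = $2,392.85 + $2,067.25 = $4,460.10
Ending inventory: 99 @ $14.15 + 152 @ $9.00 + 246 @ $4.70 = $3,925.05
Check: goods available $8,385.15 = COGS $4,460.10 + ending $3,925.05

COGS = $4,460.10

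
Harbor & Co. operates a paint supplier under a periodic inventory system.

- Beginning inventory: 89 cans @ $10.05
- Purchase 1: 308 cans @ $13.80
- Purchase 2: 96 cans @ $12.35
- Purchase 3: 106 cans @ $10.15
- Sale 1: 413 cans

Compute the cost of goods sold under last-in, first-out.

Sale 1 (413) [LIFO — newest first]: 106 @ $10.15 + 96 @ $12.35 + 211 @ $13.80 = $5,173.30
Ending inventory: 89 @ $10.05 + 97 @ $13.80 = $2,233.05
Check: goods available $7,406.35 = COGS $5,173.30 + ending $2,233.05

COGS = $5,173.30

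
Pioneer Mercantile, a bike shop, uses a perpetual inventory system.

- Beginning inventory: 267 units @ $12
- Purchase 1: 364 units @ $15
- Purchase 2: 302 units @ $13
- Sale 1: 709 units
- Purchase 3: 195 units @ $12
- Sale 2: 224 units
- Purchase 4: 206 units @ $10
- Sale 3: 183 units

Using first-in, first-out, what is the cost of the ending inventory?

Ending inventory = $2,204

Sale 1 (709) [FIFO — oldest first]: 267 @ $12 + 364 @ $15 + 78 @ $13 = $9,678
Sale 2 (224) [FIFO — oldest first]: 224 @ $13 = $2,912
Sale 3 (183) [FIFO — oldest first]: 183 @ $12 = $2,196
Total COGS = $9,678 + $2,912 + $2,196 = $14,786
Ending inventory: 12 @ $12 + 206 @ $10 = $2,204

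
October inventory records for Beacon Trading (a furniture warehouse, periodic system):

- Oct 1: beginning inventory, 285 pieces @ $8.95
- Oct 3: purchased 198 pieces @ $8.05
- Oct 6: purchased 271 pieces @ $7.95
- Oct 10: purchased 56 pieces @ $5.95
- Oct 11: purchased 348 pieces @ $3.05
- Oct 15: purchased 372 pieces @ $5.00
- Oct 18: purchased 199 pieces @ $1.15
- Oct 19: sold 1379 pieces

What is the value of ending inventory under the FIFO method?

Ending inventory = $983.85

Oct 19, 1379 sold [FIFO — oldest first]: 285 @ $8.95 + 198 @ $8.05 + 271 @ $7.95 + 56 @ $5.95 + 348 @ $3.05 + 221 @ $5.00 = $8,798.70
Ending inventory: 151 @ $5.00 + 199 @ $1.15 = $983.85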